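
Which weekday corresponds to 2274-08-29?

Saturday

Doomsday rule: the anchor day for the 2200s is Friday. For year 74: 74÷12 = 6 r 2, and 2÷4 = 0, so 6+2+0 = 8.
Friday + 8 ≡ Saturday — that's 2274's doomsday.
In August the doomsday date is Aug 8.
Aug 29 is 21 days after Aug 8; 21 mod 7 = 0, so Saturday + 0 = Saturday.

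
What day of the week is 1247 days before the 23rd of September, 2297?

Wednesday

Sep 23, 2297 is a Thursday.
1247 mod 7 = 1, so 1247 days before a Thursday is Thursday − 1 = Wednesday.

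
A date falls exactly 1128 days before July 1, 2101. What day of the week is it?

First find the weekday of Jul 1, 2101. Doomsday rule: the anchor day for the 2100s is Sunday. For year 01: 1÷12 = 0 r 1, and 1÷4 = 0, so 0+1+0 = 1.
Sunday + 1 ≡ Monday — that's 2101's doomsday.
In July the doomsday date is Jul 11.
Jul 1 is 10 days before Jul 11; 10 mod 7 = 3, so Monday − 3 = Friday.
1128 mod 7 = 1, so 1128 days before a Friday is Friday − 1 = Thursday.

Thursday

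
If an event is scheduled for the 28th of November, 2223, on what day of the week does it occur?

Friday

Doomsday rule: the anchor day for the 2200s is Friday. For year 23: 23÷12 = 1 r 11, and 11÷4 = 2, so 1+11+2 = 14.
Friday + 14 ≡ Friday — that's 2223's doomsday.
In November the doomsday date is Nov 7.
Nov 28 is 21 days after Nov 7; 21 mod 7 = 0, so Friday + 0 = Friday.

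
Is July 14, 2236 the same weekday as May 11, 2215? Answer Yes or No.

From May 11, 2215 to Jul 14, 2236 is 7735 days.
7735 mod 7 = 0, so they are the same weekday.
(May 11, 2215 is a Thursday; Jul 14, 2236 is a Thursday.)

Yes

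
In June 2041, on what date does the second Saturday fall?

June 1, 2041 is a Saturday.
The first Saturday is therefore June 1 (same day).
The second Saturday is 1 + 1×7 = June 8.

June 8, 2041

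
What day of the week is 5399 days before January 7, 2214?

First find the weekday of Jan 7, 2214. Doomsday rule: the anchor day for the 2200s is Friday. For year 14: 14÷12 = 1 r 2, and 2÷4 = 0, so 1+2+0 = 3.
Friday + 3 ≡ Monday — that's 2214's doomsday.
In January the doomsday date is Jan 3 (2214 is not a leap year).
Jan 7 is 4 days after Jan 3; 4 mod 7 = 4, so Monday + 4 = Friday.
5399 mod 7 = 2, so 5399 days before a Friday is Friday − 2 = Wednesday.

Wednesday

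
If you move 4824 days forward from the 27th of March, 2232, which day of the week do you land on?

Wednesday

Mar 27, 2232 is a Tuesday.
4824 mod 7 = 1, so 4824 days after a Tuesday is Tuesday + 1 = Wednesday.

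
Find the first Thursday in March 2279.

March 6, 2279

March 1, 2279 is a Saturday.
The first Thursday is therefore March 6 (5 days later).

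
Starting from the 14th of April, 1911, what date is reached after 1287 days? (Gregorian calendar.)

+366 (one year; includes Feb 29, 1912) → Apr 14, 1912 (921 left).
+365 (one year) → Apr 14, 1913 (556 left).
+365 (one year) → Apr 14, 1914 (191 left).
Apr has 30 days: +17 → May 1, 1914 (174 left).
May has 31 days: +31 → Jun 1, 1914 (143 left).
Jun has 30 days: +30 → Jul 1, 1914 (113 left).
Jul has 31 days: +31 → Aug 1, 1914 (82 left).
Aug has 31 days: +31 → Sep 1, 1914 (51 left).
Sep has 30 days: +30 → Oct 1, 1914 (21 left).
+21 → Oct 22, 1914.

October 22, 1914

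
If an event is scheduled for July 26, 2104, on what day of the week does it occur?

January 1, 2104 is a Tuesday.
Jan 1, 2104 → Feb 1, 2104: 31 days (January has 31).
Feb 1, 2104 → Mar 1, 2104: 29 days (February has 29).
Mar 1, 2104 → Apr 1, 2104: 31 days (March has 31).
Apr 1, 2104 → May 1, 2104: 30 days (April has 30).
May 1, 2104 → Jun 1, 2104: 31 days (May has 31).
Jun 1, 2104 → Jul 1, 2104: 30 days (June has 30).
Jul 1, 2104 → Jul 26, 2104: 25 days.
Total: 207 days.
207 mod 7 = 4, so Tuesday + 4 = Saturday.

Saturday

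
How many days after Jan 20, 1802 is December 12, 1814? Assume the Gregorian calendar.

Jan 20, 1802 → Jan 20, 1803: 365 days.
Jan 20, 1803 → Jan 20, 1804: 365 days.
Jan 20, 1804 → Jan 20, 1805: 366 days (Feb 29, 1804 is in that span).
Jan 20, 1805 → Jan 20, 1806: 365 days.
Jan 20, 1806 → Jan 20, 1807: 365 days.
Jan 20, 1807 → Jan 20, 1808: 365 days.
Jan 20, 1808 → Jan 20, 1809: 366 days (Feb 29, 1808 is in that span).
Jan 20, 1809 → Jan 20, 1810: 365 days.
Jan 20, 1810 → Jan 20, 1811: 365 days.
Jan 20, 1811 → Jan 20, 1812: 365 days.
Jan 20, 1812 → Jan 20, 1813: 366 days (Feb 29, 1812 is in that span).
Jan 20, 1813 → Jan 20, 1814: 365 days.
Jan 20, 1814 → Feb 20, 1814: 31 days (January has 31).
Feb 20, 1814 → Mar 20, 1814: 28 days (February has 28).
Mar 20, 1814 → Apr 20, 1814: 31 days (March has 31).
Apr 20, 1814 → May 20, 1814: 30 days (April has 30).
May 20, 1814 → Jun 20, 1814: 31 days (May has 31).
Jun 20, 1814 → Jul 20, 1814: 30 days (June has 30).
Jul 20, 1814 → Aug 20, 1814: 31 days (July has 31).
Aug 20, 1814 → Sep 20, 1814: 31 days (August has 31).
Sep 20, 1814 → Oct 20, 1814: 30 days (September has 30).
Oct 20, 1814 → Nov 20, 1814: 31 days (October has 31).
Nov 20, 1814 → Dec 12, 1814: 22 days.
Total: 4709 days.

4709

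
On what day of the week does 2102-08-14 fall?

Doomsday rule: the anchor day for the 2100s is Sunday. For year 02: 2÷12 = 0 r 2, and 2÷4 = 0, so 0+2+0 = 2.
Sunday + 2 ≡ Tuesday — that's 2102's doomsday.
In August the doomsday date is Aug 8.
Aug 14 is 6 days after Aug 8; 6 mod 7 = 6, so Tuesday + 6 = Monday.

Monday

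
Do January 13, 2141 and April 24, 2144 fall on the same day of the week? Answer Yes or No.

Yes

From Jan 13, 2141 to Apr 24, 2144 is 1197 days.
1197 mod 7 = 0, so they are the same weekday.
(Jan 13, 2141 is a Friday; Apr 24, 2144 is a Friday.)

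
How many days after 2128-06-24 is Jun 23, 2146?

6573

Jun 24, 2128 → Jun 24, 2129: 365 days.
Jun 24, 2129 → Jun 24, 2130: 365 days.
Jun 24, 2130 → Jun 24, 2131: 365 days.
Jun 24, 2131 → Jun 24, 2132: 366 days (Feb 29, 2132 is in that span).
Jun 24, 2132 → Jun 24, 2133: 365 days.
Jun 24, 2133 → Jun 24, 2134: 365 days.
Jun 24, 2134 → Jun 24, 2135: 365 days.
Jun 24, 2135 → Jun 24, 2136: 366 days (Feb 29, 2136 is in that span).
Jun 24, 2136 → Jun 24, 2137: 365 days.
Jun 24, 2137 → Jun 24, 2138: 365 days.
Jun 24, 2138 → Jun 24, 2139: 365 days.
Jun 24, 2139 → Jun 24, 2140: 366 days (Feb 29, 2140 is in that span).
Jun 24, 2140 → Jun 24, 2141: 365 days.
Jun 24, 2141 → Jun 24, 2142: 365 days.
Jun 24, 2142 → Jun 24, 2143: 365 days.
Jun 24, 2143 → Jun 24, 2144: 366 days (Feb 29, 2144 is in that span).
Jun 24, 2144 → Jun 24, 2145: 365 days.
Jun 24, 2145 → Jul 24, 2145: 30 days (June has 30).
Jul 24, 2145 → Aug 24, 2145: 31 days (July has 31).
Aug 24, 2145 → Sep 24, 2145: 31 days (August has 31).
Sep 24, 2145 → Oct 24, 2145: 30 days (September has 30).
Oct 24, 2145 → Nov 24, 2145: 31 days (October has 31).
Nov 24, 2145 → Dec 24, 2145: 30 days (November has 30).
Dec 24, 2145 → Jan 24, 2146: 31 days (December has 31).
Jan 24, 2146 → Feb 24, 2146: 31 days (January has 31).
Feb 24, 2146 → Mar 24, 2146: 28 days (February has 28).
Mar 24, 2146 → Apr 24, 2146: 31 days (March has 31).
Apr 24, 2146 → May 24, 2146: 30 days (April has 30).
May 24, 2146 → Jun 23, 2146: 30 days.
Total: 6573 days.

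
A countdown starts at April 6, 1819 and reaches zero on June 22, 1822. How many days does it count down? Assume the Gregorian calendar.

1173

Apr 6, 1819 → Apr 6, 1820: 366 days (Feb 29, 1820 is in that span).
Apr 6, 1820 → Apr 6, 1821: 365 days.
Apr 6, 1821 → Apr 6, 1822: 365 days.
Apr 6, 1822 → May 6, 1822: 30 days (April has 30).
May 6, 1822 → Jun 6, 1822: 31 days (May has 31).
Jun 6, 1822 → Jun 22, 1822: 16 days.
Total: 1173 days.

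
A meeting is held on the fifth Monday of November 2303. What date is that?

November 30, 2303

November 1, 2303 is a Sunday.
The first Monday is therefore November 2 (1 days later).
The fifth Monday is 2 + 4×7 = November 30.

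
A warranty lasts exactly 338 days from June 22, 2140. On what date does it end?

May 26, 2141

Jun has 30 days: +9 → Jul 1, 2140 (329 left).
Jul has 31 days: +31 → Aug 1, 2140 (298 left).
Aug has 31 days: +31 → Sep 1, 2140 (267 left).
Sep has 30 days: +30 → Oct 1, 2140 (237 left).
Oct has 31 days: +31 → Nov 1, 2140 (206 left).
Nov has 30 days: +30 → Dec 1, 2140 (176 left).
Dec has 31 days: +31 → Jan 1, 2141 (145 left).
Jan has 31 days: +31 → Feb 1, 2141 (114 left).
Feb has 28 days: +28 → Mar 1, 2141 (86 left).
Mar has 31 days: +31 → Apr 1, 2141 (55 left).
Apr has 30 days: +30 → May 1, 2141 (25 left).
+25 → May 26, 2141.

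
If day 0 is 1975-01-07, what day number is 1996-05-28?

7812

Jan 7, 1975 → Jan 7, 1976: 365 days.
Jan 7, 1976 → Jan 7, 1977: 366 days (Feb 29, 1976 is in that span).
Jan 7, 1977 → Jan 7, 1978: 365 days.
Jan 7, 1978 → Jan 7, 1979: 365 days.
Jan 7, 1979 → Jan 7, 1980: 365 days.
Jan 7, 1980 → Jan 7, 1981: 366 days (Feb 29, 1980 is in that span).
Jan 7, 1981 → Jan 7, 1982: 365 days.
Jan 7, 1982 → Jan 7, 1983: 365 days.
Jan 7, 1983 → Jan 7, 1984: 365 days.
Jan 7, 1984 → Jan 7, 1985: 366 days (Feb 29, 1984 is in that span).
Jan 7, 1985 → Jan 7, 1986: 365 days.
Jan 7, 1986 → Jan 7, 1987: 365 days.
Jan 7, 1987 → Jan 7, 1988: 365 days.
Jan 7, 1988 → Jan 7, 1989: 366 days (Feb 29, 1988 is in that span).
Jan 7, 1989 → Jan 7, 1990: 365 days.
Jan 7, 1990 → Jan 7, 1991: 365 days.
Jan 7, 1991 → Jan 7, 1992: 365 days.
Jan 7, 1992 → Jan 7, 1993: 366 days (Feb 29, 1992 is in that span).
Jan 7, 1993 → Jan 7, 1994: 365 days.
Jan 7, 1994 → Jan 7, 1995: 365 days.
Jan 7, 1995 → Jan 7, 1996: 365 days.
Jan 7, 1996 → Feb 7, 1996: 31 days (January has 31).
Feb 7, 1996 → Mar 7, 1996: 29 days (February has 29).
Mar 7, 1996 → Apr 7, 1996: 31 days (March has 31).
Apr 7, 1996 → May 7, 1996: 30 days (April has 30).
May 7, 1996 → May 28, 1996: 21 days.
Total: 7812 days.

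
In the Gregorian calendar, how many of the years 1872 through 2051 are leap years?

44

Multiples of 4 in [1872,2051]: 45.
Of those, multiples of 100: 2 (not leap unless ÷400).
Multiples of 400: 1.
Leap years = 45 − 2 + 1 = 44.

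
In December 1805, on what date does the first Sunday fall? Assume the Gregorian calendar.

December 1, 1805

December 1, 1805 is a Sunday.
The first Sunday is therefore December 1 (same day).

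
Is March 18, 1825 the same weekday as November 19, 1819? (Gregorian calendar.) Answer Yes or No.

Yes

From Nov 19, 1819 to Mar 18, 1825 is 1946 days.
1946 mod 7 = 0, so they are the same weekday.
(Nov 19, 1819 is a Friday; Mar 18, 1825 is a Friday.)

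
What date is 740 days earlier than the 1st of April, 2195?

−365 (one year) → Apr 1, 2194 (375 left).
−1 → Mar 31, 2194 (end of Mar, 31 days; 374 left).
−31 → Feb 28, 2194 (end of Feb, 28 days; 343 left).
−28 → Jan 31, 2194 (end of Jan, 31 days; 315 left).
−31 → Dec 31, 2193 (end of Dec, 31 days; 284 left).
−31 → Nov 30, 2193 (end of Nov, 30 days; 253 left).
−30 → Oct 31, 2193 (end of Oct, 31 days; 223 left).
−31 → Sep 30, 2193 (end of Sep, 30 days; 192 left).
−30 → Aug 31, 2193 (end of Aug, 31 days; 162 left).
−31 → Jul 31, 2193 (end of Jul, 31 days; 131 left).
−31 → Jun 30, 2193 (end of Jun, 30 days; 100 left).
−30 → May 31, 2193 (end of May, 31 days; 70 left).
−31 → Apr 30, 2193 (end of Apr, 30 days; 39 left).
−30 → Mar 31, 2193 (end of Mar, 31 days; 9 left).
−9 → Mar 22, 2193.

March 22, 2193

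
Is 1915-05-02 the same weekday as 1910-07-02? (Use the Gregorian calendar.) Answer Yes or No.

No

From Jul 2, 1910 to May 2, 1915 is 1765 days.
1765 mod 7 = 1, so they are different weekdays.
(Jul 2, 1910 is a Saturday; May 2, 1915 is a Sunday.)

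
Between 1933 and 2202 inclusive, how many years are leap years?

Multiples of 4 in [1933,2202]: 67.
Of those, multiples of 100: 3 (not leap unless ÷400).
Multiples of 400: 1.
Leap years = 67 − 3 + 1 = 65.

65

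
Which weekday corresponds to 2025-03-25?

Doomsday rule: the anchor day for the 2000s is Tuesday. For year 25: 25÷12 = 2 r 1, and 1÷4 = 0, so 2+1+0 = 3.
Tuesday + 3 ≡ Friday — that's 2025's doomsday.
In March the doomsday date is Mar 14.
Mar 25 is 11 days after Mar 14; 11 mod 7 = 4, so Friday + 4 = Tuesday.

Tuesday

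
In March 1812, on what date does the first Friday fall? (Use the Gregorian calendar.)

March 1, 1812 is a Sunday.
The first Friday is therefore March 6 (5 days later).

March 6, 1812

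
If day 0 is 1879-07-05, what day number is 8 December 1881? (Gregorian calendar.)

Jul 5, 1879 → Jul 5, 1880: 366 days (Feb 29, 1880 is in that span).
Jul 5, 1880 → Jul 5, 1881: 365 days.
Jul 5, 1881 → Aug 5, 1881: 31 days (July has 31).
Aug 5, 1881 → Sep 5, 1881: 31 days (August has 31).
Sep 5, 1881 → Oct 5, 1881: 30 days (September has 30).
Oct 5, 1881 → Nov 5, 1881: 31 days (October has 31).
Nov 5, 1881 → Dec 5, 1881: 30 days (November has 30).
Dec 5, 1881 → Dec 8, 1881: 3 days.
Total: 887 days.

887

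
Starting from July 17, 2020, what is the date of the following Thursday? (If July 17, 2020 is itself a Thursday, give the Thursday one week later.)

July 23, 2020

Jul 17, 2020 is a Friday.
From Friday to the next Thursday is 6 days.
Jul 17, 2020 + 6 = Jul 23, 2020.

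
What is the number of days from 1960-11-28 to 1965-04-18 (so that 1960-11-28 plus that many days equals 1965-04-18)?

1602

Nov 28, 1960 → Nov 28, 1961: 365 days.
Nov 28, 1961 → Nov 28, 1962: 365 days.
Nov 28, 1962 → Nov 28, 1963: 365 days.
Nov 28, 1963 → Nov 28, 1964: 366 days (Feb 29, 1964 is in that span).
Nov 28, 1964 → Dec 28, 1964: 30 days (November has 30).
Dec 28, 1964 → Jan 28, 1965: 31 days (December has 31).
Jan 28, 1965 → Feb 28, 1965: 31 days (January has 31).
Feb 28, 1965 → Mar 28, 1965: 28 days (February has 28).
Mar 28, 1965 → Apr 18, 1965: 21 days.
Total: 1602 days.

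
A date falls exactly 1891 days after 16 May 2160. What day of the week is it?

Saturday

First find the weekday of May 16, 2160. Doomsday rule: the anchor day for the 2100s is Sunday. For year 60: 60÷12 = 5 r 0, and 0÷4 = 0, so 5+0+0 = 5.
Sunday + 5 ≡ Friday — that's 2160's doomsday.
In May the doomsday date is May 9.
May 16 is 7 days after May 9; 7 mod 7 = 0, so Friday + 0 = Friday.
1891 mod 7 = 1, so 1891 days after a Friday is Friday + 1 = Saturday.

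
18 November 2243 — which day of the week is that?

Doomsday rule: the anchor day for the 2200s is Friday. For year 43: 43÷12 = 3 r 7, and 7÷4 = 1, so 3+7+1 = 11.
Friday + 11 ≡ Tuesday — that's 2243's doomsday.
In November the doomsday date is Nov 7.
Nov 18 is 11 days after Nov 7; 11 mod 7 = 4, so Tuesday + 4 = Saturday.

Saturday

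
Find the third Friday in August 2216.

August 16, 2216

August 1, 2216 is a Thursday.
The first Friday is therefore August 2 (1 days later).
The third Friday is 2 + 2×7 = August 16.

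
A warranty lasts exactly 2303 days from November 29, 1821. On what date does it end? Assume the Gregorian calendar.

+365 (one year) → Nov 29, 1822 (1938 left).
+365 (one year) → Nov 29, 1823 (1573 left).
+366 (one year; includes Feb 29, 1824) → Nov 29, 1824 (1207 left).
+365 (one year) → Nov 29, 1825 (842 left).
+365 (one year) → Nov 29, 1826 (477 left).
+365 (one year) → Nov 29, 1827 (112 left).
Nov has 30 days: +2 → Dec 1, 1827 (110 left).
Dec has 31 days: +31 → Jan 1, 1828 (79 left).
Jan has 31 days: +31 → Feb 1, 1828 (48 left).
Feb has 29 days: +29 → Mar 1, 1828 (19 left).
+19 → Mar 20, 1828.

March 20, 1828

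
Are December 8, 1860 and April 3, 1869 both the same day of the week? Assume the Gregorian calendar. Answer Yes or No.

Yes

From Dec 8, 1860 to Apr 3, 1869 is 3038 days.
3038 mod 7 = 0, so they are the same weekday.
(Dec 8, 1860 is a Saturday; Apr 3, 1869 is a Saturday.)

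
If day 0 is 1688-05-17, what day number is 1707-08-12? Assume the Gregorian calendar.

May 17, 1688 → May 17, 1689: 365 days.
May 17, 1689 → May 17, 1690: 365 days.
May 17, 1690 → May 17, 1691: 365 days.
May 17, 1691 → May 17, 1692: 366 days (Feb 29, 1692 is in that span).
May 17, 1692 → May 17, 1693: 365 days.
May 17, 1693 → May 17, 1694: 365 days.
May 17, 1694 → May 17, 1695: 365 days.
May 17, 1695 → May 17, 1696: 366 days (Feb 29, 1696 is in that span).
May 17, 1696 → May 17, 1697: 365 days.
May 17, 1697 → May 17, 1698: 365 days.
May 17, 1698 → May 17, 1699: 365 days.
May 17, 1699 → May 17, 1700: 365 days.
May 17, 1700 → May 17, 1701: 365 days.
May 17, 1701 → May 17, 1702: 365 days.
May 17, 1702 → May 17, 1703: 365 days.
May 17, 1703 → May 17, 1704: 366 days (Feb 29, 1704 is in that span).
May 17, 1704 → May 17, 1705: 365 days.
May 17, 1705 → May 17, 1706: 365 days.
May 17, 1706 → May 17, 1707: 365 days.
May 17, 1707 → Jun 17, 1707: 31 days (May has 31).
Jun 17, 1707 → Jul 17, 1707: 30 days (June has 30).
Jul 17, 1707 → Aug 12, 1707: 26 days.
Total: 7025 days.

7025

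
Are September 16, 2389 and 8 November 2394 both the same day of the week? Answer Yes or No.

No

From Sep 16, 2389 to Nov 8, 2394 is 1879 days.
1879 mod 7 = 3, so they are different weekdays.
(Sep 16, 2389 is a Saturday; Nov 8, 2394 is a Tuesday.)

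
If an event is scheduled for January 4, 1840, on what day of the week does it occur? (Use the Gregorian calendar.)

Saturday

Doomsday rule: the anchor day for the 1800s is Friday. For year 40: 40÷12 = 3 r 4, and 4÷4 = 1, so 3+4+1 = 8.
Friday + 8 ≡ Saturday — that's 1840's doomsday.
In January the doomsday date is Jan 4 (1840 is a leap year (divisible by 4)).
Jan 4 is the doomsday itself: Saturday.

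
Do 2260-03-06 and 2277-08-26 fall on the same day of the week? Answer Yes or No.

No

From Mar 6, 2260 to Aug 26, 2277 is 6382 days.
6382 mod 7 = 5, so they are different weekdays.
(Mar 6, 2260 is a Tuesday; Aug 26, 2277 is a Sunday.)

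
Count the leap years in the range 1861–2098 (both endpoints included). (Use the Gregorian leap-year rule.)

Multiples of 4 in [1861,2098]: 59.
Of those, multiples of 100: 2 (not leap unless ÷400).
Multiples of 400: 1.
Leap years = 59 − 2 + 1 = 58.

58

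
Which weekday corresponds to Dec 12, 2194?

Doomsday rule: the anchor day for the 2100s is Sunday. For year 94: 94÷12 = 7 r 10, and 10÷4 = 2, so 7+10+2 = 19.
Sunday + 19 ≡ Friday — that's 2194's doomsday.
In December the doomsday date is Dec 12.
Dec 12 is the doomsday itself: Friday.

Friday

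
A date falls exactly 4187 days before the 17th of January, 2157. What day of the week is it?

Sunday

Jan 17, 2157 is a Monday.
4187 mod 7 = 1, so 4187 days before a Monday is Monday − 1 = Sunday.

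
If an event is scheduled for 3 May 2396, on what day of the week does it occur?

Friday

Doomsday rule: the anchor day for the 2300s is Wednesday. For year 96: 96÷12 = 8 r 0, and 0÷4 = 0, so 8+0+0 = 8.
Wednesday + 8 ≡ Thursday — that's 2396's doomsday.
In May the doomsday date is May 9.
May 3 is 6 days before May 9; 6 mod 7 = 6, so Thursday − 6 = Friday.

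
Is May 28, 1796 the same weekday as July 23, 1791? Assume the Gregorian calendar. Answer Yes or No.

Yes

From Jul 23, 1791 to May 28, 1796 is 1771 days.
1771 mod 7 = 0, so they are the same weekday.
(Jul 23, 1791 is a Saturday; May 28, 1796 is a Saturday.)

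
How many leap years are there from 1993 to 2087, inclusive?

Multiples of 4 in [1993,2087]: 23.
Of those, multiples of 100: 1 (not leap unless ÷400).
Multiples of 400: 1.
Leap years = 23 − 1 + 1 = 23.

23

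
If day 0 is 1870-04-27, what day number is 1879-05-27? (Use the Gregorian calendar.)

Apr 27, 1870 → Apr 27, 1871: 365 days.
Apr 27, 1871 → Apr 27, 1872: 366 days (Feb 29, 1872 is in that span).
Apr 27, 1872 → Apr 27, 1873: 365 days.
Apr 27, 1873 → Apr 27, 1874: 365 days.
Apr 27, 1874 → Apr 27, 1875: 365 days.
Apr 27, 1875 → Apr 27, 1876: 366 days (Feb 29, 1876 is in that span).
Apr 27, 1876 → Apr 27, 1877: 365 days.
Apr 27, 1877 → Apr 27, 1878: 365 days.
Apr 27, 1878 → May 27, 1878: 30 days (April has 30).
May 27, 1878 → Jun 27, 1878: 31 days (May has 31).
Jun 27, 1878 → Jul 27, 1878: 30 days (June has 30).
Jul 27, 1878 → Aug 27, 1878: 31 days (July has 31).
Aug 27, 1878 → Sep 27, 1878: 31 days (August has 31).
Sep 27, 1878 → Oct 27, 1878: 30 days (September has 30).
Oct 27, 1878 → Nov 27, 1878: 31 days (October has 31).
Nov 27, 1878 → Dec 27, 1878: 30 days (November has 30).
Dec 27, 1878 → Jan 27, 1879: 31 days (December has 31).
Jan 27, 1879 → Feb 27, 1879: 31 days (January has 31).
Feb 27, 1879 → Mar 27, 1879: 28 days (February has 28).
Mar 27, 1879 → Apr 27, 1879: 31 days (March has 31).
Apr 27, 1879 → May 27, 1879: 30 days.
Total: 3317 days.

3317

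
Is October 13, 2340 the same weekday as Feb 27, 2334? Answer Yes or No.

No

From Feb 27, 2334 to Oct 13, 2340 is 2420 days.
2420 mod 7 = 5, so they are different weekdays.
(Feb 27, 2334 is a Tuesday; Oct 13, 2340 is a Sunday.)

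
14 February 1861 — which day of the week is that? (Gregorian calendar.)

Doomsday rule: the anchor day for the 1800s is Friday. For year 61: 61÷12 = 5 r 1, and 1÷4 = 0, so 5+1+0 = 6.
Friday + 6 ≡ Thursday — that's 1861's doomsday.
In February the doomsday date is Feb 28 (1861 is not a leap year).
Feb 14 is 14 days before Feb 28; 14 mod 7 = 0, so Thursday − 0 = Thursday.

Thursday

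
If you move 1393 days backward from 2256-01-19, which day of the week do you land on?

Jan 19, 2256 is a Saturday.
1393 mod 7 = 0, so 1393 days before a Saturday is Saturday − 0 = Saturday.

Saturday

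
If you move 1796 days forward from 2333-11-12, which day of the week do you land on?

First find the weekday of Nov 12, 2333. Doomsday rule: the anchor day for the 2300s is Wednesday. For year 33: 33÷12 = 2 r 9, and 9÷4 = 2, so 2+9+2 = 13.
Wednesday + 13 ≡ Tuesday — that's 2333's doomsday.
In November the doomsday date is Nov 7.
Nov 12 is 5 days after Nov 7; 5 mod 7 = 5, so Tuesday + 5 = Sunday.
1796 mod 7 = 4, so 1796 days after a Sunday is Sunday + 4 = Thursday.

Thursday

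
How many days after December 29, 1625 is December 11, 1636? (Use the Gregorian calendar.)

Dec 29, 1625 → Dec 29, 1626: 365 days.
Dec 29, 1626 → Dec 29, 1627: 365 days.
Dec 29, 1627 → Dec 29, 1628: 366 days (Feb 29, 1628 is in that span).
Dec 29, 1628 → Dec 29, 1629: 365 days.
Dec 29, 1629 → Dec 29, 1630: 365 days.
Dec 29, 1630 → Dec 29, 1631: 365 days.
Dec 29, 1631 → Dec 29, 1632: 366 days (Feb 29, 1632 is in that span).
Dec 29, 1632 → Dec 29, 1633: 365 days.
Dec 29, 1633 → Dec 29, 1634: 365 days.
Dec 29, 1634 → Dec 29, 1635: 365 days.
Dec 29, 1635 → Jan 29, 1636: 31 days (December has 31).
Jan 29, 1636 → Feb 29, 1636: 31 days (January has 31).
Feb 29, 1636 → Mar 29, 1636: 29 days (February has 29).
Mar 29, 1636 → Apr 29, 1636: 31 days (March has 31).
Apr 29, 1636 → May 29, 1636: 30 days (April has 30).
May 29, 1636 → Jun 29, 1636: 31 days (May has 31).
Jun 29, 1636 → Jul 29, 1636: 30 days (June has 30).
Jul 29, 1636 → Aug 29, 1636: 31 days (July has 31).
Aug 29, 1636 → Sep 29, 1636: 31 days (August has 31).
Sep 29, 1636 → Oct 29, 1636: 30 days (September has 30).
Oct 29, 1636 → Nov 29, 1636: 31 days (October has 31).
Nov 29, 1636 → Dec 11, 1636: 12 days.
Total: 4000 days.

4000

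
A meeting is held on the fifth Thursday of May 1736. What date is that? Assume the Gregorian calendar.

May 1, 1736 is a Tuesday.
The first Thursday is therefore May 3 (2 days later).
The fifth Thursday is 3 + 4×7 = May 31.

May 31, 1736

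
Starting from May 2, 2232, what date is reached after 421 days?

June 27, 2233

+365 (one year) → May 2, 2233 (56 left).
May has 31 days: +30 → Jun 1, 2233 (26 left).
+26 → Jun 27, 2233.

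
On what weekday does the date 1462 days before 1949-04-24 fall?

First find the weekday of Apr 24, 1949. Doomsday rule: the anchor day for the 1900s is Wednesday. For year 49: 49÷12 = 4 r 1, and 1÷4 = 0, so 4+1+0 = 5.
Wednesday + 5 ≡ Monday — that's 1949's doomsday.
In April the doomsday date is Apr 4.
Apr 24 is 20 days after Apr 4; 20 mod 7 = 6, so Monday + 6 = Sunday.
1462 mod 7 = 6, so 1462 days before a Sunday is Sunday − 6 = Monday.

Monday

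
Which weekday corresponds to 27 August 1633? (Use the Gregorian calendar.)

Doomsday rule: the anchor day for the 1600s is Tuesday. For year 33: 33÷12 = 2 r 9, and 9÷4 = 2, so 2+9+2 = 13.
Tuesday + 13 ≡ Monday — that's 1633's doomsday.
In August the doomsday date is Aug 8.
Aug 27 is 19 days after Aug 8; 19 mod 7 = 5, so Monday + 5 = Saturday.

Saturday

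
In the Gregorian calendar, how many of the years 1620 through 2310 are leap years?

167

Multiples of 4 in [1620,2310]: 173.
Of those, multiples of 100: 7 (not leap unless ÷400).
Multiples of 400: 1.
Leap years = 173 − 7 + 1 = 167.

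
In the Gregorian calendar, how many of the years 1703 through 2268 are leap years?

138

Multiples of 4 in [1703,2268]: 142.
Of those, multiples of 100: 5 (not leap unless ÷400).
Multiples of 400: 1.
Leap years = 142 − 5 + 1 = 138.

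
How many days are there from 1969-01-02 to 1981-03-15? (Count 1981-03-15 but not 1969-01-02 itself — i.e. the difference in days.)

4455

Jan 2, 1969 → Jan 2, 1970: 365 days.
Jan 2, 1970 → Jan 2, 1971: 365 days.
Jan 2, 1971 → Jan 2, 1972: 365 days.
Jan 2, 1972 → Jan 2, 1973: 366 days (Feb 29, 1972 is in that span).
Jan 2, 1973 → Jan 2, 1974: 365 days.
Jan 2, 1974 → Jan 2, 1975: 365 days.
Jan 2, 1975 → Jan 2, 1976: 365 days.
Jan 2, 1976 → Jan 2, 1977: 366 days (Feb 29, 1976 is in that span).
Jan 2, 1977 → Jan 2, 1978: 365 days.
Jan 2, 1978 → Jan 2, 1979: 365 days.
Jan 2, 1979 → Jan 2, 1980: 365 days.
Jan 2, 1980 → Jan 2, 1981: 366 days (Feb 29, 1980 is in that span).
Jan 2, 1981 → Feb 2, 1981: 31 days (January has 31).
Feb 2, 1981 → Mar 2, 1981: 28 days (February has 28).
Mar 2, 1981 → Mar 15, 1981: 13 days.
Total: 4455 days.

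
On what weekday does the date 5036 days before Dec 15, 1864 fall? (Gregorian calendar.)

First find the weekday of Dec 15, 1864. Doomsday rule: the anchor day for the 1800s is Friday. For year 64: 64÷12 = 5 r 4, and 4÷4 = 1, so 5+4+1 = 10.
Friday + 10 ≡ Monday — that's 1864's doomsday.
In December the doomsday date is Dec 12.
Dec 15 is 3 days after Dec 12; 3 mod 7 = 3, so Monday + 3 = Thursday.
5036 mod 7 = 3, so 5036 days before a Thursday is Thursday − 3 = Monday.

Monday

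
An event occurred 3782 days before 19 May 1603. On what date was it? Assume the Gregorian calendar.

−365 (one year) → May 19, 1602 (3417 left).
−365 (one year) → May 19, 1601 (3052 left).
−365 (one year) → May 19, 1600 (2687 left).
−366 (one year; includes Feb 29, 1600) → May 19, 1599 (2321 left).
−365 (one year) → May 19, 1598 (1956 left).
−365 (one year) → May 19, 1597 (1591 left).
−365 (one year) → May 19, 1596 (1226 left).
−366 (one year; includes Feb 29, 1596) → May 19, 1595 (860 left).
−365 (one year) → May 19, 1594 (495 left).
−365 (one year) → May 19, 1593 (130 left).
−19 → Apr 30, 1593 (end of Apr, 30 days; 111 left).
−30 → Mar 31, 1593 (end of Mar, 31 days; 81 left).
−31 → Feb 28, 1593 (end of Feb, 28 days; 50 left).
−28 → Jan 31, 1593 (end of Jan, 31 days; 22 left).
−22 → Jan 9, 1593.

January 9, 1593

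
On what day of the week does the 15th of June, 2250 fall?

Saturday

Doomsday rule: the anchor day for the 2200s is Friday. For year 50: 50÷12 = 4 r 2, and 2÷4 = 0, so 4+2+0 = 6.
Friday + 6 ≡ Thursday — that's 2250's doomsday.
In June the doomsday date is Jun 6.
Jun 15 is 9 days after Jun 6; 9 mod 7 = 2, so Thursday + 2 = Saturday.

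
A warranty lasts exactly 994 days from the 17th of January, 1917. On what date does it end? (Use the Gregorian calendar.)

+365 (one year) → Jan 17, 1918 (629 left).
+365 (one year) → Jan 17, 1919 (264 left).
Jan has 31 days: +15 → Feb 1, 1919 (249 left).
Feb has 28 days: +28 → Mar 1, 1919 (221 left).
Mar has 31 days: +31 → Apr 1, 1919 (190 left).
Apr has 30 days: +30 → May 1, 1919 (160 left).
May has 31 days: +31 → Jun 1, 1919 (129 left).
Jun has 30 days: +30 → Jul 1, 1919 (99 left).
Jul has 31 days: +31 → Aug 1, 1919 (68 left).
Aug has 31 days: +31 → Sep 1, 1919 (37 left).
Sep has 30 days: +30 → Oct 1, 1919 (7 left).
+7 → Oct 8, 1919.

October 8, 1919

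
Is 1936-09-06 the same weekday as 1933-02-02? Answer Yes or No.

From Feb 2, 1933 to Sep 6, 1936 is 1312 days.
1312 mod 7 = 3, so they are different weekdays.
(Feb 2, 1933 is a Thursday; Sep 6, 1936 is a Sunday.)

No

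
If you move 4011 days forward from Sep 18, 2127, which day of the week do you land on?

Thursday

First find the weekday of Sep 18, 2127. Doomsday rule: the anchor day for the 2100s is Sunday. For year 27: 27÷12 = 2 r 3, and 3÷4 = 0, so 2+3+0 = 5.
Sunday + 5 ≡ Friday — that's 2127's doomsday.
In September the doomsday date is Sep 5.
Sep 18 is 13 days after Sep 5; 13 mod 7 = 6, so Friday + 6 = Thursday.
4011 mod 7 = 0, so 4011 days after a Thursday is Thursday + 0 = Thursday.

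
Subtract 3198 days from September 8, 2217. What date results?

−365 (one year) → Sep 8, 2216 (2833 left).
−366 (one year; includes Feb 29, 2216) → Sep 8, 2215 (2467 left).
−365 (one year) → Sep 8, 2214 (2102 left).
−365 (one year) → Sep 8, 2213 (1737 left).
−365 (one year) → Sep 8, 2212 (1372 left).
−366 (one year; includes Feb 29, 2212) → Sep 8, 2211 (1006 left).
−365 (one year) → Sep 8, 2210 (641 left).
−365 (one year) → Sep 8, 2209 (276 left).
−8 → Aug 31, 2209 (end of Aug, 31 days; 268 left).
−31 → Jul 31, 2209 (end of Jul, 31 days; 237 left).
−31 → Jun 30, 2209 (end of Jun, 30 days; 206 left).
−30 → May 31, 2209 (end of May, 31 days; 176 left).
−31 → Apr 30, 2209 (end of Apr, 30 days; 145 left).
−30 → Mar 31, 2209 (end of Mar, 31 days; 115 left).
−31 → Feb 28, 2209 (end of Feb, 28 days; 84 left).
−28 → Jan 31, 2209 (end of Jan, 31 days; 56 left).
−31 → Dec 31, 2208 (end of Dec, 31 days; 25 left).
−25 → Dec 6, 2208.

December 6, 2208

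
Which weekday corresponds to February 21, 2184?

Saturday

Doomsday rule: the anchor day for the 2100s is Sunday. For year 84: 84÷12 = 7 r 0, and 0÷4 = 0, so 7+0+0 = 7.
Sunday + 7 ≡ Sunday — that's 2184's doomsday.
In February the doomsday date is Feb 29 (2184 is a leap year (divisible by 4)).
Feb 21 is 8 days before Feb 29; 8 mod 7 = 1, so Sunday − 1 = Saturday.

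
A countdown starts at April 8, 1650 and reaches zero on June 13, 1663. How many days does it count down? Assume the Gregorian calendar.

Apr 8, 1650 → Apr 8, 1651: 365 days.
Apr 8, 1651 → Apr 8, 1652: 366 days (Feb 29, 1652 is in that span).
Apr 8, 1652 → Apr 8, 1653: 365 days.
Apr 8, 1653 → Apr 8, 1654: 365 days.
Apr 8, 1654 → Apr 8, 1655: 365 days.
Apr 8, 1655 → Apr 8, 1656: 366 days (Feb 29, 1656 is in that span).
Apr 8, 1656 → Apr 8, 1657: 365 days.
Apr 8, 1657 → Apr 8, 1658: 365 days.
Apr 8, 1658 → Apr 8, 1659: 365 days.
Apr 8, 1659 → Apr 8, 1660: 366 days (Feb 29, 1660 is in that span).
Apr 8, 1660 → Apr 8, 1661: 365 days.
Apr 8, 1661 → Apr 8, 1662: 365 days.
Apr 8, 1662 → Apr 8, 1663: 365 days.
Apr 8, 1663 → May 8, 1663: 30 days (April has 30).
May 8, 1663 → Jun 8, 1663: 31 days (May has 31).
Jun 8, 1663 → Jun 13, 1663: 5 days.
Total: 4814 days.

4814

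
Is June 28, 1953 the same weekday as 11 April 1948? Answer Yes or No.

Yes

From Apr 11, 1948 to Jun 28, 1953 is 1904 days.
1904 mod 7 = 0, so they are the same weekday.
(Apr 11, 1948 is a Sunday; Jun 28, 1953 is a Sunday.)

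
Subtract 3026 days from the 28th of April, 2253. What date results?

−365 (one year) → Apr 28, 2252 (2661 left).
−366 (one year; includes Feb 29, 2252) → Apr 28, 2251 (2295 left).
−365 (one year) → Apr 28, 2250 (1930 left).
−365 (one year) → Apr 28, 2249 (1565 left).
−365 (one year) → Apr 28, 2248 (1200 left).
−366 (one year; includes Feb 29, 2248) → Apr 28, 2247 (834 left).
−365 (one year) → Apr 28, 2246 (469 left).
−365 (one year) → Apr 28, 2245 (104 left).
−28 → Mar 31, 2245 (end of Mar, 31 days; 76 left).
−31 → Feb 28, 2245 (end of Feb, 28 days; 45 left).
−28 → Jan 31, 2245 (end of Jan, 31 days; 17 left).
−17 → Jan 14, 2245.

January 14, 2245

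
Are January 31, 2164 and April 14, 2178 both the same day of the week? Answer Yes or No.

From Jan 31, 2164 to Apr 14, 2178 is 5187 days.
5187 mod 7 = 0, so they are the same weekday.
(Jan 31, 2164 is a Tuesday; Apr 14, 2178 is a Tuesday.)

Yes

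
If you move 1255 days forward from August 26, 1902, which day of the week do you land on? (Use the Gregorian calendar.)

First find the weekday of Aug 26, 1902. Doomsday rule: the anchor day for the 1900s is Wednesday. For year 02: 2÷12 = 0 r 2, and 2÷4 = 0, so 0+2+0 = 2.
Wednesday + 2 ≡ Friday — that's 1902's doomsday.
In August the doomsday date is Aug 8.
Aug 26 is 18 days after Aug 8; 18 mod 7 = 4, so Friday + 4 = Tuesday.
1255 mod 7 = 2, so 1255 days after a Tuesday is Tuesday + 2 = Thursday.

Thursday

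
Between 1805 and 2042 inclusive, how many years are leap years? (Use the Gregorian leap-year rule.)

58

Multiples of 4 in [1805,2042]: 59.
Of those, multiples of 100: 2 (not leap unless ÷400).
Multiples of 400: 1.
Leap years = 59 − 2 + 1 = 58.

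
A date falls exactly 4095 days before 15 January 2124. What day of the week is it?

Jan 15, 2124 is a Saturday.
4095 mod 7 = 0, so 4095 days before a Saturday is Saturday − 0 = Saturday.

Saturday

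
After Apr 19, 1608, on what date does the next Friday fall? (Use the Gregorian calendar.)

April 25, 1608

Apr 19, 1608 is a Saturday.
From Saturday to the next Friday is 6 days.
Apr 19, 1608 + 6 = Apr 25, 1608.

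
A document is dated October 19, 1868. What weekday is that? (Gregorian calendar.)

Monday

January 1, 1868 is a Wednesday.
Jan 1, 1868 → Feb 1, 1868: 31 days (January has 31).
Feb 1, 1868 → Mar 1, 1868: 29 days (February has 29).
Mar 1, 1868 → Apr 1, 1868: 31 days (March has 31).
Apr 1, 1868 → May 1, 1868: 30 days (April has 30).
May 1, 1868 → Jun 1, 1868: 31 days (May has 31).
Jun 1, 1868 → Jul 1, 1868: 30 days (June has 30).
Jul 1, 1868 → Aug 1, 1868: 31 days (July has 31).
Aug 1, 1868 → Sep 1, 1868: 31 days (August has 31).
Sep 1, 1868 → Oct 1, 1868: 30 days (September has 30).
Oct 1, 1868 → Oct 19, 1868: 18 days.
Total: 292 days.
292 mod 7 = 5, so Wednesday + 5 = Monday.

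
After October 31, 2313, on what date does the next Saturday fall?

November 1, 2313

Oct 31, 2313 is a Friday.
From Friday to the next Saturday is 1 day.
Oct 31, 2313 + 1 = Nov 1, 2313.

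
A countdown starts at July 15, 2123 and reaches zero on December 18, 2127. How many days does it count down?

1617

Jul 15, 2123 → Jul 15, 2124: 366 days (Feb 29, 2124 is in that span).
Jul 15, 2124 → Jul 15, 2125: 365 days.
Jul 15, 2125 → Jul 15, 2126: 365 days.
Jul 15, 2126 → Jul 15, 2127: 365 days.
Jul 15, 2127 → Aug 15, 2127: 31 days (July has 31).
Aug 15, 2127 → Sep 15, 2127: 31 days (August has 31).
Sep 15, 2127 → Oct 15, 2127: 30 days (September has 30).
Oct 15, 2127 → Nov 15, 2127: 31 days (October has 31).
Nov 15, 2127 → Dec 15, 2127: 30 days (November has 30).
Dec 15, 2127 → Dec 18, 2127: 3 days.
Total: 1617 days.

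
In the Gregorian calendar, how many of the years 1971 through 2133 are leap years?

Multiples of 4 in [1971,2133]: 41.
Of those, multiples of 100: 2 (not leap unless ÷400).
Multiples of 400: 1.
Leap years = 41 − 2 + 1 = 40.

40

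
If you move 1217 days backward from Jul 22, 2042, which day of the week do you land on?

Jul 22, 2042 is a Tuesday.
1217 mod 7 = 6, so 1217 days before a Tuesday is Tuesday − 6 = Wednesday.

Wednesday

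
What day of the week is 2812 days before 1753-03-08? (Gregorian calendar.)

Saturday

Mar 8, 1753 is a Thursday.
2812 mod 7 = 5, so 2812 days before a Thursday is Thursday − 5 = Saturday.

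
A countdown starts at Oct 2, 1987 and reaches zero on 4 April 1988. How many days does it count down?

185

Oct 2, 1987 → Nov 2, 1987: 31 days (October has 31).
Nov 2, 1987 → Dec 2, 1987: 30 days (November has 30).
Dec 2, 1987 → Jan 2, 1988: 31 days (December has 31).
Jan 2, 1988 → Feb 2, 1988: 31 days (January has 31).
Feb 2, 1988 → Mar 2, 1988: 29 days (February has 29).
Mar 2, 1988 → Apr 2, 1988: 31 days (March has 31).
Apr 2, 1988 → Apr 4, 1988: 2 days.
Total: 185 days.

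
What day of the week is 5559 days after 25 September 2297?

Sunday

Sep 25, 2297 is a Saturday.
5559 mod 7 = 1, so 5559 days after a Saturday is Saturday + 1 = Sunday.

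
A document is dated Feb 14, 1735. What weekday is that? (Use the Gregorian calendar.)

Doomsday rule: the anchor day for the 1700s is Sunday. For year 35: 35÷12 = 2 r 11, and 11÷4 = 2, so 2+11+2 = 15.
Sunday + 15 ≡ Monday — that's 1735's doomsday.
In February the doomsday date is Feb 28 (1735 is not a leap year).
Feb 14 is 14 days before Feb 28; 14 mod 7 = 0, so Monday − 0 = Monday.

Monday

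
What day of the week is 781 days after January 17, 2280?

Wednesday

Jan 17, 2280 is a Saturday.
781 mod 7 = 4, so 781 days after a Saturday is Saturday + 4 = Wednesday.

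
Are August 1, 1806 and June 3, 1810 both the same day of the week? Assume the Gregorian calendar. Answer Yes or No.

From Aug 1, 1806 to Jun 3, 1810 is 1402 days.
1402 mod 7 = 2, so they are different weekdays.
(Aug 1, 1806 is a Friday; Jun 3, 1810 is a Sunday.)

No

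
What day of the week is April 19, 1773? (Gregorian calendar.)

Doomsday rule: the anchor day for the 1700s is Sunday. For year 73: 73÷12 = 6 r 1, and 1÷4 = 0, so 6+1+0 = 7.
Sunday + 7 ≡ Sunday — that's 1773's doomsday.
In April the doomsday date is Apr 4.
Apr 19 is 15 days after Apr 4; 15 mod 7 = 1, so Sunday + 1 = Monday.

Monday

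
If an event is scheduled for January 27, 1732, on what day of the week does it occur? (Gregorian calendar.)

Sunday

Doomsday rule: the anchor day for the 1700s is Sunday. For year 32: 32÷12 = 2 r 8, and 8÷4 = 2, so 2+8+2 = 12.
Sunday + 12 ≡ Friday — that's 1732's doomsday.
In January the doomsday date is Jan 4 (1732 is a leap year (divisible by 4)).
Jan 27 is 23 days after Jan 4; 23 mod 7 = 2, so Friday + 2 = Sunday.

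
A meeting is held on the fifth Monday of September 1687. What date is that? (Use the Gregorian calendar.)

September 29, 1687

September 1, 1687 is a Monday.
The first Monday is therefore September 1 (same day).
The fifth Monday is 1 + 4×7 = September 29.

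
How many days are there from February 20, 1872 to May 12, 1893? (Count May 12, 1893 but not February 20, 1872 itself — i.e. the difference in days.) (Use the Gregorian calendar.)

Feb 20, 1872 → Feb 20, 1873: 366 days (Feb 29, 1872 is in that span).
Feb 20, 1873 → Feb 20, 1874: 365 days.
Feb 20, 1874 → Feb 20, 1875: 365 days.
Feb 20, 1875 → Feb 20, 1876: 365 days.
Feb 20, 1876 → Feb 20, 1877: 366 days (Feb 29, 1876 is in that span).
Feb 20, 1877 → Feb 20, 1878: 365 days.
Feb 20, 1878 → Feb 20, 1879: 365 days.
Feb 20, 1879 → Feb 20, 1880: 365 days.
Feb 20, 1880 → Feb 20, 1881: 366 days (Feb 29, 1880 is in that span).
Feb 20, 1881 → Feb 20, 1882: 365 days.
Feb 20, 1882 → Feb 20, 1883: 365 days.
Feb 20, 1883 → Feb 20, 1884: 365 days.
Feb 20, 1884 → Feb 20, 1885: 366 days (Feb 29, 1884 is in that span).
Feb 20, 1885 → Feb 20, 1886: 365 days.
Feb 20, 1886 → Feb 20, 1887: 365 days.
Feb 20, 1887 → Feb 20, 1888: 365 days.
Feb 20, 1888 → Feb 20, 1889: 366 days (Feb 29, 1888 is in that span).
Feb 20, 1889 → Feb 20, 1890: 365 days.
Feb 20, 1890 → Feb 20, 1891: 365 days.
Feb 20, 1891 → Feb 20, 1892: 365 days.
Feb 20, 1892 → Feb 20, 1893: 366 days (Feb 29, 1892 is in that span).
Feb 20, 1893 → Mar 20, 1893: 28 days (February has 28).
Mar 20, 1893 → Apr 20, 1893: 31 days (March has 31).
Apr 20, 1893 → May 12, 1893: 22 days.
Total: 7752 days.

7752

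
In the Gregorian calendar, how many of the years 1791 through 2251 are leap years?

111

Multiples of 4 in [1791,2251]: 115.
Of those, multiples of 100: 5 (not leap unless ÷400).
Multiples of 400: 1.
Leap years = 115 − 5 + 1 = 111.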